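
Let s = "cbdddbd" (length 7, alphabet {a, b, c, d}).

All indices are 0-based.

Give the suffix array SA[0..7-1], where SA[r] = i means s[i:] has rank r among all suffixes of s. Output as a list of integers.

rank | idx | suffix
   0 |   5 | bd
   1 |   1 | bdddbd
   2 |   0 | cbdddbd
   3 |   6 | d
   4 |   4 | dbd
   5 |   3 | ddbd
   6 |   2 | dddbd

[5, 1, 0, 6, 4, 3, 2]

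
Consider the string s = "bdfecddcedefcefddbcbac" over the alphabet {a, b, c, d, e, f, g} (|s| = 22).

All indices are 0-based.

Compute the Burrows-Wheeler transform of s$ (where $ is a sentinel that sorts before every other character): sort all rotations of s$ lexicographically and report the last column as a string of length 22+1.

rank  rotation                 last
    0  $bdfecddcedefcefddbcbac  c
    1  ac$bdfecddcedefcefddbcb  b
    2  bac$bdfecddcedefcefddbc  c
    3  bcbac$bdfecddcedefcefdd  d
    4  bdfecddcedefcefddbcbac$  $
    5  c$bdfecddcedefcefddbcba  a
    6  cbac$bdfecddcedefcefddb  b
    7  cddcedefcefddbcbac$bdfe  e
    8  cedefcefddbcbac$bdfecdd  d
    9  cefddbcbac$bdfecddcedef  f
   10  dbcbac$bdfecddcedefcefd  d
   11  dcedefcefddbcbac$bdfecd  d
   12  ddbcbac$bdfecddcedefcef  f
   13  ddcedefcefddbcbac$bdfec  c
   14  defcefddbcbac$bdfecddce  e
   15  dfecddcedefcefddbcbac$b  b
   16  ecddcedefcefddbcbac$bdf  f
   17  edefcefddbcbac$bdfecddc  c
   18  efcefddbcbac$bdfecddced  d
   19  efddbcbac$bdfecddcedefc  c
   20  fcefddbcbac$bdfecddcede  e
   21  fddbcbac$bdfecddcedefce  e
   22  fecddcedefcefddbcbac$bd  d

cbcd$abedfddfcebfcdceed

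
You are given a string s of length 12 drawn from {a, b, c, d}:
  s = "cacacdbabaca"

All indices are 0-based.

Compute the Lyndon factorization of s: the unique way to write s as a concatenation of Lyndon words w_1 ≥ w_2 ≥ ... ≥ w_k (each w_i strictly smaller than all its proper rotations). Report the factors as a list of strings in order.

["c", "acacdb", "abac", "a"]

emit factor 1: 'c' (i=0, period=1)
emit factor 2: 'acacdb' (i=1, period=6)
emit factor 3: 'abac' (i=7, period=4)
emit factor 4: 'a' (i=11, period=1)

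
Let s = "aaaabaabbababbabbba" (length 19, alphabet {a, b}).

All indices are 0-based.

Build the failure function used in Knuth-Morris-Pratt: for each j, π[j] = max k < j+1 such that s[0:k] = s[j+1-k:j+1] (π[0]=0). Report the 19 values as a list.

[0, 1, 2, 3, 0, 1, 2, 0, 0, 1, 0, 1, 0, 0, 1, 0, 0, 0, 1]

π[0] = 0
j=1 s[j]='a': π[1]=1 (border 'a')
j=2 s[j]='a': π[2]=2 (border 'aa')
j=3 s[j]='a': π[3]=3 (border 'aaa')
j=4 s[j]='b': k: 3→2→1→0; π[4]=0 (border '')
j=5 s[j]='a': π[5]=1 (border 'a')
j=6 s[j]='a': π[6]=2 (border 'aa')
j=7 s[j]='b': k: 2→1→0; π[7]=0 (border '')
j=8 s[j]='b': π[8]=0 (border '')
j=9 s[j]='a': π[9]=1 (border 'a')
j=10 s[j]='b': k: 1→0; π[10]=0 (border '')
j=11 s[j]='a': π[11]=1 (border 'a')
j=12 s[j]='b': k: 1→0; π[12]=0 (border '')
j=13 s[j]='b': π[13]=0 (border '')
j=14 s[j]='a': π[14]=1 (border 'a')
j=15 s[j]='b': k: 1→0; π[15]=0 (border '')
j=16 s[j]='b': π[16]=0 (border '')
j=17 s[j]='b': π[17]=0 (border '')
j=18 s[j]='a': π[18]=1 (border 'a')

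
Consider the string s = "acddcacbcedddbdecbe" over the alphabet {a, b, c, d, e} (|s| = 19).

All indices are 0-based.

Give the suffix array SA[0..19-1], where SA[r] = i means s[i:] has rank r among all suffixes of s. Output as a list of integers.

rank | idx | suffix
   0 |   5 | acbcedddbdecbe
   1 |   0 | acddcacbcedddbdecbe
   2 |   7 | bcedddbdecbe
   3 |  13 | bdecbe
   4 |  17 | be
   5 |   4 | cacbcedddbdecbe
   6 |   6 | cbcedddbdecbe
   7 |  16 | cbe
   8 |   1 | cddcacbcedddbdecbe
   9 |   8 | cedddbdecbe
  10 |  12 | dbdecbe
  11 |   3 | dcacbcedddbdecbe
  12 |  11 | ddbdecbe
  13 |   2 | ddcacbcedddbdecbe
  14 |  10 | dddbdecbe
  15 |  14 | decbe
  16 |  18 | e
  17 |  15 | ecbe
  18 |   9 | edddbdecbe

[5, 0, 7, 13, 17, 4, 6, 16, 1, 8, 12, 3, 11, 2, 10, 14, 18, 15, 9]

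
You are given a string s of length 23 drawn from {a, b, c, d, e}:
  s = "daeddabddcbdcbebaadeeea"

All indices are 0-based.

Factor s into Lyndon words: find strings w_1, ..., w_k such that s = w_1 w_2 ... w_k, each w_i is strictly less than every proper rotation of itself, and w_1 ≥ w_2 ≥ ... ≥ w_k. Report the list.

["d", "aedd", "abddcbdcbeb", "aadeee", "a"]

emit factor 1: 'd' (i=0, period=1)
emit factor 2: 'aedd' (i=1, period=4)
emit factor 3: 'abddcbdcbeb' (i=5, period=11)
emit factor 4: 'aadeee' (i=16, period=6)
emit factor 5: 'a' (i=22, period=1)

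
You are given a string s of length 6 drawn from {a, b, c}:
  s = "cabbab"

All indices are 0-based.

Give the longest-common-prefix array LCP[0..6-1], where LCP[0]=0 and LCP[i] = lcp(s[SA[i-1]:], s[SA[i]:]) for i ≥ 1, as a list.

rank | idx | suffix
   0 |   4 | ab
   1 |   1 | abbab
   2 |   5 | b
   3 |   3 | bab
   4 |   2 | bbab
   5 |   0 | cabbab

SA = [4, 1, 5, 3, 2, 0]
i: (SA[i-1],SA[i]) lcp shared
  1: (4,1) 2 'ab'
  2: (1,5) 0 ''
  3: (5,3) 1 'b'
  4: (3,2) 1 'b'
  5: (2,0) 0 ''

[0, 2, 0, 1, 1, 0]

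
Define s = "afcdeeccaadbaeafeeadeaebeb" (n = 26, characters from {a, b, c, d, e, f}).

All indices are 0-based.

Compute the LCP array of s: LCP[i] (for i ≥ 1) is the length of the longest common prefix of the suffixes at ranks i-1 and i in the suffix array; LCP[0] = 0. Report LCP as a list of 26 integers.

sorted suffixes:
  #0 SA[0]=8  'aadbaeafeeadeaebeb'
  #1 SA[1]=9  'adbaeafeeadeaebeb'
  #2 SA[2]=18  'adeaebeb'
  #3 SA[3]=12  'aeafeeadeaebeb'
  #4 SA[4]=21  'aebeb'
  #5 SA[5]=0  'afcdeeccaadbaeafeeadeaebeb'
  #6 SA[6]=14  'afeeadeaebeb'
  #7 SA[7]=25  'b'
  #8 SA[8]=11  'baeafeeadeaebeb'
  #9 SA[9]=23  'beb'
  #10 SA[10]=7  'caadbaeafeeadeaebeb'
  #11 SA[11]=6  'ccaadbaeafeeadeaebeb'
  #12 SA[12]=2  'cdeeccaadbaeafeeadeaebeb'
  #13 SA[13]=10  'dbaeafeeadeaebeb'
  #14 SA[14]=19  'deaebeb'
  #15 SA[15]=3  'deeccaadbaeafeeadeaebeb'
  #16 SA[16]=17  'eadeaebeb'
  #17 SA[17]=20  'eaebeb'
  #18 SA[18]=13  'eafeeadeaebeb'
  #19 SA[19]=24  'eb'
  #20 SA[20]=22  'ebeb'
  #21 SA[21]=5  'eccaadbaeafeeadeaebeb'
  #22 SA[22]=16  'eeadeaebeb'
  #23 SA[23]=4  'eeccaadbaeafeeadeaebeb'
  #24 SA[24]=1  'fcdeeccaadbaeafeeadeaebeb'
  #25 SA[25]=15  'feeadeaebeb'

SA = [8, 9, 18, 12, 21, 0, 14, 25, 11, 23, 7, 6, 2, 10, 19, 3, 17, 20, 13, 24, 22, 5, 16, 4, 1, 15]
i: (SA[i-1],SA[i]) lcp shared
  1: (8,9) 1 'a'
  2: (9,18) 2 'ad'
  3: (18,12) 1 'a'
  4: (12,21) 2 'ae'
  5: (21,0) 1 'a'
  6: (0,14) 2 'af'
  7: (14,25) 0 ''
  8: (25,11) 1 'b'
  9: (11,23) 1 'b'
  10: (23,7) 0 ''
  11: (7,6) 1 'c'
  12: (6,2) 1 'c'
  13: (2,10) 0 ''
  14: (10,19) 1 'd'
  15: (19,3) 2 'de'
  16: (3,17) 0 ''
  17: (17,20) 2 'ea'
  18: (20,13) 2 'ea'
  19: (13,24) 1 'e'
  20: (24,22) 2 'eb'
  21: (22,5) 1 'e'
  22: (5,16) 1 'e'
  23: (16,4) 2 'ee'
  24: (4,1) 0 ''
  25: (1,15) 1 'f'

[0, 1, 2, 1, 2, 1, 2, 0, 1, 1, 0, 1, 1, 0, 1, 2, 0, 2, 2, 1, 2, 1, 1, 2, 0, 1]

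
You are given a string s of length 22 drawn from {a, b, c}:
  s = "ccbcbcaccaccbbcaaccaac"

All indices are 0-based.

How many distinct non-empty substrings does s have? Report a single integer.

208

sorted suffixes:
  #0 SA[0]=19  'aac'
  #1 SA[1]=15  'aaccaac'
  #2 SA[2]=20  'ac'
  #3 SA[3]=16  'accaac'
  #4 SA[4]=6  'accaccbbcaaccaac'
  #5 SA[5]=9  'accbbcaaccaac'
  #6 SA[6]=12  'bbcaaccaac'
  #7 SA[7]=13  'bcaaccaac'
  #8 SA[8]=4  'bcaccaccbbcaaccaac'
  #9 SA[9]=2  'bcbcaccaccbbcaaccaac'
  #10 SA[10]=21  'c'
  #11 SA[11]=18  'caac'
  #12 SA[12]=14  'caaccaac'
  #13 SA[13]=5  'caccaccbbcaaccaac'
  #14 SA[14]=8  'caccbbcaaccaac'
  #15 SA[15]=11  'cbbcaaccaac'
  #16 SA[16]=3  'cbcaccaccbbcaaccaac'
  #17 SA[17]=1  'cbcbcaccaccbbcaaccaac'
  #18 SA[18]=17  'ccaac'
  #19 SA[19]=7  'ccaccbbcaaccaac'
  #20 SA[20]=10  'ccbbcaaccaac'
  #21 SA[21]=0  'ccbcbcaccaccbbcaaccaac'

SA = [19, 15, 20, 16, 6, 9, 12, 13, 4, 2, 21, 18, 14, 5, 8, 11, 3, 1, 17, 7, 10, 0]
rank  pair      lcp
   1  s[19:],s[15:]  3  'aac'
   2  s[15:],s[20:]  1  'a'
   3  s[20:],s[16:]  2  'ac'
   4  s[16:],s[6:]  4  'acca'
   5  s[6:],s[9:]  3  'acc'
   6  s[9:],s[12:]  0  ''
   7  s[12:],s[13:]  1  'b'
   8  s[13:],s[4:]  3  'bca'
   9  s[4:],s[2:]  2  'bc'
  10  s[2:],s[21:]  0  ''
  11  s[21:],s[18:]  1  'c'
  12  s[18:],s[14:]  4  'caac'
  13  s[14:],s[5:]  2  'ca'
  14  s[5:],s[8:]  4  'cacc'
  15  s[8:],s[11:]  1  'c'
  16  s[11:],s[3:]  2  'cb'
  17  s[3:],s[1:]  3  'cbc'
  18  s[1:],s[17:]  1  'c'
  19  s[17:],s[7:]  3  'cca'
  20  s[7:],s[10:]  2  'cc'
  21  s[10:],s[0:]  3  'ccb'

n(n+1)/2 = 22·23/2 = 253
Σ LCP = 0 + 3 + 1 + 2 + 4 + 3 + 0 + 1 + 3 + 2 + 0 + 1 + 4 + 2 + 4 + 1 + 2 + 3 + 1 + 3 + 2 + 3 = 45
distinct = 253 − 45 = 208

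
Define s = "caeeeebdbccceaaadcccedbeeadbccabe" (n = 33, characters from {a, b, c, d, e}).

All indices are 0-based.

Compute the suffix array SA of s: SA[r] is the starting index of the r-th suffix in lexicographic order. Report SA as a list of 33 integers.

rank | idx | suffix
   0 |  13 | aaadcccedbeeadbccabe
   1 |  14 | aadcccedbeeadbccabe
   2 |  30 | abe
   3 |  25 | adbccabe
   4 |  15 | adcccedbeeadbccabe
   5 |   1 | aeeeebdbccceaaadcccedbeeadbccabe
   6 |  27 | bccabe
   7 |   8 | bccceaaadcccedbeeadbccabe
   8 |   6 | bdbccceaaadcccedbeeadbccabe
   9 |  31 | be
  10 |  22 | beeadbccabe
  11 |  29 | cabe
  12 |   0 | caeeeebdbccceaaadcccedbeeadbccabe
  13 |  28 | ccabe
  14 |   9 | ccceaaadcccedbeeadbccabe
  15 |  17 | cccedbeeadbccabe
  16 |  10 | cceaaadcccedbeeadbccabe
  17 |  18 | ccedbeeadbccabe
  18 |  11 | ceaaadcccedbeeadbccabe
  19 |  19 | cedbeeadbccabe
  20 |  26 | dbccabe
  21 |   7 | dbccceaaadcccedbeeadbccabe
  22 |  21 | dbeeadbccabe
  23 |  16 | dcccedbeeadbccabe
  24 |  32 | e
  25 |  12 | eaaadcccedbeeadbccabe
  26 |  24 | eadbccabe
  27 |   5 | ebdbccceaaadcccedbeeadbccabe
  28 |  20 | edbeeadbccabe
  29 |  23 | eeadbccabe
  30 |   4 | eebdbccceaaadcccedbeeadbccabe
  31 |   3 | eeebdbccceaaadcccedbeeadbccabe
  32 |   2 | eeeebdbccceaaadcccedbeeadbccabe

[13, 14, 30, 25, 15, 1, 27, 8, 6, 31, 22, 29, 0, 28, 9, 17, 10, 18, 11, 19, 26, 7, 21, 16, 32, 12, 24, 5, 20, 23, 4, 3, 2]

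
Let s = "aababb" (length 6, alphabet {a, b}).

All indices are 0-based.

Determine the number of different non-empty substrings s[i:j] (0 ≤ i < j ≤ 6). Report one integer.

rank→(start, suffix):
  0 → (0, 'aababb')
  1 → (1, 'ababb')
  2 → (3, 'abb')
  3 → (5, 'b')
  4 → (2, 'babb')
  5 → (4, 'bb')

SA = [0, 1, 3, 5, 2, 4]
[i] adj suffixes → lcp
  [1] 0/1 → 1 ('a')
  [2] 1/3 → 2 ('ab')
  [3] 3/5 → 0 ('')
  [4] 5/2 → 1 ('b')
  [5] 2/4 → 1 ('b')

n(n+1)/2 = 6·7/2 = 21
Σ LCP = 0 + 1 + 2 + 0 + 1 + 1 = 5
distinct = 21 − 5 = 16

16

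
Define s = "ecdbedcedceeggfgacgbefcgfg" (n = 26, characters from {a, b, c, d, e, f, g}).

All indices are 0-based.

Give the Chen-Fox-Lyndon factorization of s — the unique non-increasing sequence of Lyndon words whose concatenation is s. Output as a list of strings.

["e", "cd", "bedcedceeggfg", "acgbefcgfg"]

emit factor 1: 'e' (i=0, period=1)
emit factor 2: 'cd' (i=1, period=2)
emit factor 3: 'bedcedceeggfg' (i=3, period=13)
emit factor 4: 'acgbefcgfg' (i=16, period=10)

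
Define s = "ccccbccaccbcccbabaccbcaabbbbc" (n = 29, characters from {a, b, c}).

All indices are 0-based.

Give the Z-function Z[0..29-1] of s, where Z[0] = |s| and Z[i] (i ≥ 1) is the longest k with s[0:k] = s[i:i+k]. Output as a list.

Z[0]=29
i=1: fresh scan; Z[1]=3 scan→box=[1,4)
i=2: min(r-i=2, Z[1]=3)=2; Z[2]=2
i=3: min(r-i=1, Z[2]=2)=1; Z[3]=1
i=4: fresh scan; Z[4]=0
i=5: fresh scan; Z[5]=2 scan→box=[5,7)
i=6: min(r-i=1, Z[1]=3)=1; Z[6]=1
i=7: fresh scan; Z[7]=0
i=8: fresh scan; Z[8]=2 scan→box=[8,10)
i=9: min(r-i=1, Z[1]=3)=1; Z[9]=1
i=10: fresh scan; Z[10]=0
i=11: fresh scan; Z[11]=3 scan→box=[11,14)
i=12: min(r-i=2, Z[1]=3)=2; Z[12]=2
i=13: min(r-i=1, Z[2]=2)=1; Z[13]=1
i=14: fresh scan; Z[14]=0
i=15: fresh scan; Z[15]=0
i=16: fresh scan; Z[16]=0
i=17: fresh scan; Z[17]=0
i=18: fresh scan; Z[18]=2 scan→box=[18,20)
i=19: min(r-i=1, Z[1]=3)=1; Z[19]=1
i=20: fresh scan; Z[20]=0
i=21: fresh scan; Z[21]=1 scan→box=[21,22)
i=22: fresh scan; Z[22]=0
i=23: fresh scan; Z[23]=0
i=24: fresh scan; Z[24]=0
i=25: fresh scan; Z[25]=0
i=26: fresh scan; Z[26]=0
i=27: fresh scan; Z[27]=0
i=28: fresh scan; Z[28]=1 scan→box=[28,29)

[29, 3, 2, 1, 0, 2, 1, 0, 2, 1, 0, 3, 2, 1, 0, 0, 0, 0, 2, 1, 0, 1, 0, 0, 0, 0, 0, 0, 1]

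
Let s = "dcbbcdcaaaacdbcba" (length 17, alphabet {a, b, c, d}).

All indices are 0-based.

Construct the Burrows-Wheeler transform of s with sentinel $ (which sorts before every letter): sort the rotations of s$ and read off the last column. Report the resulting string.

rank  rotation            last
    0  $dcbbcdcaaaacdbcba  a
    1  a$dcbbcdcaaaacdbcb  b
    2  aaaacdbcba$dcbbcdc  c
    3  aaacdbcba$dcbbcdca  a
    4  aacdbcba$dcbbcdcaa  a
    5  acdbcba$dcbbcdcaaa  a
    6  ba$dcbbcdcaaaacdbc  c
    7  bbcdcaaaacdbcba$dc  c
    8  bcba$dcbbcdcaaaacd  d
    9  bcdcaaaacdbcba$dcb  b
   10  caaaacdbcba$dcbbcd  d
   11  cba$dcbbcdcaaaacdb  b
   12  cbbcdcaaaacdbcba$d  d
   13  cdbcba$dcbbcdcaaaa  a
   14  cdcaaaacdbcba$dcbb  b
   15  dbcba$dcbbcdcaaaac  c
   16  dcaaaacdbcba$dcbbc  c
   17  dcbbcdcaaaacdbcba$  $

abcaaaccdbdbdabcc$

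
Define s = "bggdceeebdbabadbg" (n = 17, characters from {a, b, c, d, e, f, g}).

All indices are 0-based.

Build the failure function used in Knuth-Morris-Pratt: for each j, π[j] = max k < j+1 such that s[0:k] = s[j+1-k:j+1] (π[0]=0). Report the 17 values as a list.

[0, 0, 0, 0, 0, 0, 0, 0, 1, 0, 1, 0, 1, 0, 0, 1, 2]

π[0] = 0
j=1 s[j]='g': π[1]=0 (border '')
j=2 s[j]='g': π[2]=0 (border '')
j=3 s[j]='d': π[3]=0 (border '')
j=4 s[j]='c': π[4]=0 (border '')
j=5 s[j]='e': π[5]=0 (border '')
j=6 s[j]='e': π[6]=0 (border '')
j=7 s[j]='e': π[7]=0 (border '')
j=8 s[j]='b': π[8]=1 (border 'b')
j=9 s[j]='d': k: 1→0; π[9]=0 (border '')
j=10 s[j]='b': π[10]=1 (border 'b')
j=11 s[j]='a': k: 1→0; π[11]=0 (border '')
j=12 s[j]='b': π[12]=1 (border 'b')
j=13 s[j]='a': k: 1→0; π[13]=0 (border '')
j=14 s[j]='d': π[14]=0 (border '')
j=15 s[j]='b': π[15]=1 (border 'b')
j=16 s[j]='g': π[16]=2 (border 'bg')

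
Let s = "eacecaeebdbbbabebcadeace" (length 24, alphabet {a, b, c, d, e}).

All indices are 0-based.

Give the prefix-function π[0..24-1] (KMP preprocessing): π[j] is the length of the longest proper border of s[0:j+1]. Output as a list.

π[0] = 0
j=1 s[j]='a': π[1]=0 (border '')
j=2 s[j]='c': π[2]=0 (border '')
j=3 s[j]='e': π[3]=1 (border 'e')
j=4 s[j]='c': k: 1→0; π[4]=0 (border '')
j=5 s[j]='a': π[5]=0 (border '')
j=6 s[j]='e': π[6]=1 (border 'e')
j=7 s[j]='e': k: 1→0; π[7]=1 (border 'e')
j=8 s[j]='b': k: 1→0; π[8]=0 (border '')
j=9 s[j]='d': π[9]=0 (border '')
j=10 s[j]='b': π[10]=0 (border '')
j=11 s[j]='b': π[11]=0 (border '')
j=12 s[j]='b': π[12]=0 (border '')
j=13 s[j]='a': π[13]=0 (border '')
j=14 s[j]='b': π[14]=0 (border '')
j=15 s[j]='e': π[15]=1 (border 'e')
j=16 s[j]='b': k: 1→0; π[16]=0 (border '')
j=17 s[j]='c': π[17]=0 (border '')
j=18 s[j]='a': π[18]=0 (border '')
j=19 s[j]='d': π[19]=0 (border '')
j=20 s[j]='e': π[20]=1 (border 'e')
j=21 s[j]='a': π[21]=2 (border 'ea')
j=22 s[j]='c': π[22]=3 (border 'eac')
j=23 s[j]='e': π[23]=4 (border 'eace')

[0, 0, 0, 1, 0, 0, 1, 1, 0, 0, 0, 0, 0, 0, 0, 1, 0, 0, 0, 0, 1, 2, 3, 4]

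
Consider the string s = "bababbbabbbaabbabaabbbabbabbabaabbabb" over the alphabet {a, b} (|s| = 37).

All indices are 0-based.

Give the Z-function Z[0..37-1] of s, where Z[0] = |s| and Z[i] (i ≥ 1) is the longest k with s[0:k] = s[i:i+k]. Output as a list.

[37, 0, 3, 0, 1, 1, 3, 0, 1, 1, 2, 0, 0, 1, 4, 0, 2, 0, 0, 1, 1, 3, 0, 1, 3, 0, 1, 4, 0, 2, 0, 0, 1, 3, 0, 1, 1]

Z[0]=37
i=1: outside box; Z[1]=0
i=2: outside box; Z[2]=3 grow→box=[2,5)
i=3: min(r-i=2, Z[1]=0)=0; Z[3]=0
i=4: min(r-i=1, Z[2]=3)=1; Z[4]=1
i=5: outside box; Z[5]=1 grow→box=[5,6)
i=6: outside box; Z[6]=3 grow→box=[6,9)
i=7: min(r-i=2, Z[1]=0)=0; Z[7]=0
i=8: min(r-i=1, Z[2]=3)=1; Z[8]=1
i=9: outside box; Z[9]=1 grow→box=[9,10)
i=10: outside box; Z[10]=2 grow→box=[10,12)
i=11: min(r-i=1, Z[1]=0)=0; Z[11]=0
i=12: outside box; Z[12]=0
i=13: outside box; Z[13]=1 grow→box=[13,14)
i=14: outside box; Z[14]=4 grow→box=[14,18)
i=15: min(r-i=3, Z[1]=0)=0; Z[15]=0
i=16: min(r-i=2, Z[2]=3)=2; Z[16]=2
i=17: min(r-i=1, Z[3]=0)=0; Z[17]=0
i=18: outside box; Z[18]=0
i=19: outside box; Z[19]=1 grow→box=[19,20)
i=20: outside box; Z[20]=1 grow→box=[20,21)
i=21: outside box; Z[21]=3 grow→box=[21,24)
i=22: min(r-i=2, Z[1]=0)=0; Z[22]=0
i=23: min(r-i=1, Z[2]=3)=1; Z[23]=1
i=24: outside box; Z[24]=3 grow→box=[24,27)
i=25: min(r-i=2, Z[1]=0)=0; Z[25]=0
i=26: min(r-i=1, Z[2]=3)=1; Z[26]=1
i=27: outside box; Z[27]=4 grow→box=[27,31)
i=28: min(r-i=3, Z[1]=0)=0; Z[28]=0
i=29: min(r-i=2, Z[2]=3)=2; Z[29]=2
i=30: min(r-i=1, Z[3]=0)=0; Z[30]=0
i=31: outside box; Z[31]=0
i=32: outside box; Z[32]=1 grow→box=[32,33)
i=33: outside box; Z[33]=3 grow→box=[33,36)
i=34: min(r-i=2, Z[1]=0)=0; Z[34]=0
i=35: min(r-i=1, Z[2]=3)=1; Z[35]=1
i=36: outside box; Z[36]=1 grow→box=[36,37)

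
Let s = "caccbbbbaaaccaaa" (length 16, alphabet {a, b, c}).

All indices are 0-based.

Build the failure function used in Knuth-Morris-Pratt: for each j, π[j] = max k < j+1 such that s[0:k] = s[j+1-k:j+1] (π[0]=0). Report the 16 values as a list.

[0, 0, 1, 1, 0, 0, 0, 0, 0, 0, 0, 1, 1, 2, 0, 0]

π[0] = 0
j=1 s[j]='a': π[1]=0 (border '')
j=2 s[j]='c': π[2]=1 (border 'c')
j=3 s[j]='c': k: 1→0; π[3]=1 (border 'c')
j=4 s[j]='b': k: 1→0; π[4]=0 (border '')
j=5 s[j]='b': π[5]=0 (border '')
j=6 s[j]='b': π[6]=0 (border '')
j=7 s[j]='b': π[7]=0 (border '')
j=8 s[j]='a': π[8]=0 (border '')
j=9 s[j]='a': π[9]=0 (border '')
j=10 s[j]='a': π[10]=0 (border '')
j=11 s[j]='c': π[11]=1 (border 'c')
j=12 s[j]='c': k: 1→0; π[12]=1 (border 'c')
j=13 s[j]='a': π[13]=2 (border 'ca')
j=14 s[j]='a': k: 2→0; π[14]=0 (border '')
j=15 s[j]='a': π[15]=0 (border '')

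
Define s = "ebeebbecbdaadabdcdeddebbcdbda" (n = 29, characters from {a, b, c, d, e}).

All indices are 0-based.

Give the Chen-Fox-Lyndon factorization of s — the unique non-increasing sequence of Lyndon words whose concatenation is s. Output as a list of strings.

["e", "bee", "bbecbd", "aadabdcdeddebbcdbd", "a"]

emit factor 1: 'e' (i=0, period=1)
emit factor 2: 'bee' (i=1, period=3)
emit factor 3: 'bbecbd' (i=4, period=6)
emit factor 4: 'aadabdcdeddebbcdbd' (i=10, period=18)
emit factor 5: 'a' (i=28, period=1)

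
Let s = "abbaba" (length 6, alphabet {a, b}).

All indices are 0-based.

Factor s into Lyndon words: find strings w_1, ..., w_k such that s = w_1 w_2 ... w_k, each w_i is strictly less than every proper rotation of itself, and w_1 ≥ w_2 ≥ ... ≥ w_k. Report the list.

emit factor 1: 'abb' (i=0, period=3)
emit factor 2: 'ab' (i=3, period=2)
emit factor 3: 'a' (i=5, period=1)

["abb", "ab", "a"]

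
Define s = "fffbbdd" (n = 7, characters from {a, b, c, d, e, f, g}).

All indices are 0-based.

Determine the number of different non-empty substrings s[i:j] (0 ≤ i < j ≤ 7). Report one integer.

rank→(start, suffix):
  0 → (3, 'bbdd')
  1 → (4, 'bdd')
  2 → (6, 'd')
  3 → (5, 'dd')
  4 → (2, 'fbbdd')
  5 → (1, 'ffbbdd')
  6 → (0, 'fffbbdd')

SA = [3, 4, 6, 5, 2, 1, 0]
rank  pair      lcp
   1  s[3:],s[4:]  1  'b'
   2  s[4:],s[6:]  0  ''
   3  s[6:],s[5:]  1  'd'
   4  s[5:],s[2:]  0  ''
   5  s[2:],s[1:]  1  'f'
   6  s[1:],s[0:]  2  'ff'

n(n+1)/2 = 7·8/2 = 28
Σ LCP = 0 + 1 + 0 + 1 + 0 + 1 + 2 = 5
distinct = 28 − 5 = 23

23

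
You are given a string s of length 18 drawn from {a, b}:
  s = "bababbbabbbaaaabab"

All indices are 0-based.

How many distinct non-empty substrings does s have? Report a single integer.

127

sorted suffixes:
  #0 SA[0]=11  'aaaabab'
  #1 SA[1]=12  'aaabab'
  #2 SA[2]=13  'aabab'
  #3 SA[3]=16  'ab'
  #4 SA[4]=14  'abab'
  #5 SA[5]=1  'ababbbabbbaaaabab'
  #6 SA[6]=7  'abbbaaaabab'
  #7 SA[7]=3  'abbbabbbaaaabab'
  #8 SA[8]=17  'b'
  #9 SA[9]=10  'baaaabab'
  #10 SA[10]=15  'bab'
  #11 SA[11]=0  'bababbbabbbaaaabab'
  #12 SA[12]=6  'babbbaaaabab'
  #13 SA[13]=2  'babbbabbbaaaabab'
  #14 SA[14]=9  'bbaaaabab'
  #15 SA[15]=5  'bbabbbaaaabab'
  #16 SA[16]=8  'bbbaaaabab'
  #17 SA[17]=4  'bbbabbbaaaabab'

SA = [11, 12, 13, 16, 14, 1, 7, 3, 17, 10, 15, 0, 6, 2, 9, 5, 8, 4]
i: (SA[i-1],SA[i]) lcp shared
  1: (11,12) 3 'aaa'
  2: (12,13) 2 'aa'
  3: (13,16) 1 'a'
  4: (16,14) 2 'ab'
  5: (14,1) 4 'abab'
  6: (1,7) 2 'ab'
  7: (7,3) 5 'abbba'
  8: (3,17) 0 ''
  9: (17,10) 1 'b'
  10: (10,15) 2 'ba'
  11: (15,0) 3 'bab'
  12: (0,6) 3 'bab'
  13: (6,2) 6 'babbba'
  14: (2,9) 1 'b'
  15: (9,5) 3 'bba'
  16: (5,8) 2 'bb'
  17: (8,4) 4 'bbba'

n(n+1)/2 = 18·19/2 = 171
Σ LCP = 0 + 3 + 2 + 1 + 2 + 4 + 2 + 5 + 0 + 1 + 2 + 3 + 3 + 6 + 1 + 3 + 2 + 4 = 44
distinct = 171 − 44 = 127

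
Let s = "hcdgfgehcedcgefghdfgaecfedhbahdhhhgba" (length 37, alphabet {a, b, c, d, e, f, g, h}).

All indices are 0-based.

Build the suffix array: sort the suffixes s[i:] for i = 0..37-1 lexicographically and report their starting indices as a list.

rank→(start, suffix):
  0 → (36, 'a')
  1 → (20, 'aecfedhbahdhhhgba')
  2 → (28, 'ahdhhhgba')
  3 → (35, 'ba')
  4 → (27, 'bahdhhhgba')
  5 → (1, 'cdgfgehcedcgefghdfgaecfedhbahdhhhgba')
  6 → (8, 'cedcgefghdfgaecfedhbahdhhhgba')
  7 → (22, 'cfedhbahdhhhgba')
  8 → (11, 'cgefghdfgaecfedhbahdhhhgba')
  9 → (10, 'dcgefghdfgaecfedhbahdhhhgba')
  10 → (17, 'dfgaecfedhbahdhhhgba')
  11 → (2, 'dgfgehcedcgefghdfgaecfedhbahdhhhgba')
  12 → (25, 'dhbahdhhhgba')
  13 → (30, 'dhhhgba')
  14 → (21, 'ecfedhbahdhhhgba')
  15 → (9, 'edcgefghdfgaecfedhbahdhhhgba')
  16 → (24, 'edhbahdhhhgba')
  17 → (13, 'efghdfgaecfedhbahdhhhgba')
  18 → (6, 'ehcedcgefghdfgaecfedhbahdhhhgba')
  19 → (23, 'fedhbahdhhhgba')
  20 → (18, 'fgaecfedhbahdhhhgba')
  21 → (4, 'fgehcedcgefghdfgaecfedhbahdhhhgba')
  22 → (14, 'fghdfgaecfedhbahdhhhgba')
  23 → (19, 'gaecfedhbahdhhhgba')
  24 → (34, 'gba')
  25 → (12, 'gefghdfgaecfedhbahdhhhgba')
  26 → (5, 'gehcedcgefghdfgaecfedhbahdhhhgba')
  27 → (3, 'gfgehcedcgefghdfgaecfedhbahdhhhgba')
  28 → (15, 'ghdfgaecfedhbahdhhhgba')
  29 → (26, 'hbahdhhhgba')
  30 → (0, 'hcdgfgehcedcgefghdfgaecfedhbahdhhhgba')
  31 → (7, 'hcedcgefghdfgaecfedhbahdhhhgba')
  32 → (16, 'hdfgaecfedhbahdhhhgba')
  33 → (29, 'hdhhhgba')
  34 → (33, 'hgba')
  35 → (32, 'hhgba')
  36 → (31, 'hhhgba')

[36, 20, 28, 35, 27, 1, 8, 22, 11, 10, 17, 2, 25, 30, 21, 9, 24, 13, 6, 23, 18, 4, 14, 19, 34, 12, 5, 3, 15, 26, 0, 7, 16, 29, 33, 32, 31]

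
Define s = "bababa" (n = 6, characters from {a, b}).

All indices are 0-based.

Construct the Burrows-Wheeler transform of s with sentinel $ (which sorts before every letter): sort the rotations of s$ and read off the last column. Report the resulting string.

abbbaa$

rank  rotation last
    0  $bababa  a
    1  a$babab  b
    2  aba$bab  b
    3  ababa$b  b
    4  ba$baba  a
    5  baba$ba  a
    6  bababa$  $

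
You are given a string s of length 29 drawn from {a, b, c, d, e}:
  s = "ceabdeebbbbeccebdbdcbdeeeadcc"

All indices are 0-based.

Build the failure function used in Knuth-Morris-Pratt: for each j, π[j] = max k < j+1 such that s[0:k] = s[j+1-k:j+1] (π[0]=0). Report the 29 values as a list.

π[0] = 0
j=1 s[j]='e': π[1]=0 (border '')
j=2 s[j]='a': π[2]=0 (border '')
j=3 s[j]='b': π[3]=0 (border '')
j=4 s[j]='d': π[4]=0 (border '')
j=5 s[j]='e': π[5]=0 (border '')
j=6 s[j]='e': π[6]=0 (border '')
j=7 s[j]='b': π[7]=0 (border '')
j=8 s[j]='b': π[8]=0 (border '')
j=9 s[j]='b': π[9]=0 (border '')
j=10 s[j]='b': π[10]=0 (border '')
j=11 s[j]='e': π[11]=0 (border '')
j=12 s[j]='c': π[12]=1 (border 'c')
j=13 s[j]='c': k: 1→0; π[13]=1 (border 'c')
j=14 s[j]='e': π[14]=2 (border 'ce')
j=15 s[j]='b': k: 2→0; π[15]=0 (border '')
j=16 s[j]='d': π[16]=0 (border '')
j=17 s[j]='b': π[17]=0 (border '')
j=18 s[j]='d': π[18]=0 (border '')
j=19 s[j]='c': π[19]=1 (border 'c')
j=20 s[j]='b': k: 1→0; π[20]=0 (border '')
j=21 s[j]='d': π[21]=0 (border '')
j=22 s[j]='e': π[22]=0 (border '')
j=23 s[j]='e': π[23]=0 (border '')
j=24 s[j]='e': π[24]=0 (border '')
j=25 s[j]='a': π[25]=0 (border '')
j=26 s[j]='d': π[26]=0 (border '')
j=27 s[j]='c': π[27]=1 (border 'c')
j=28 s[j]='c': k: 1→0; π[28]=1 (border 'c')

[0, 0, 0, 0, 0, 0, 0, 0, 0, 0, 0, 0, 1, 1, 2, 0, 0, 0, 0, 1, 0, 0, 0, 0, 0, 0, 0, 1, 1]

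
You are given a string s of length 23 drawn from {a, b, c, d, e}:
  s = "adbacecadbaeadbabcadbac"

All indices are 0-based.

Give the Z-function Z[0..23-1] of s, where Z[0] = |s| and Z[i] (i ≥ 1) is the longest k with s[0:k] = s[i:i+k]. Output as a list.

[23, 0, 0, 1, 0, 0, 0, 4, 0, 0, 1, 0, 4, 0, 0, 1, 0, 0, 5, 0, 0, 1, 0]

Z[0]=23
i=1: fresh scan; Z[1]=0
i=2: fresh scan; Z[2]=0
i=3: fresh scan; Z[3]=1 grow→box=[3,4)
i=4: fresh scan; Z[4]=0
i=5: fresh scan; Z[5]=0
i=6: fresh scan; Z[6]=0
i=7: fresh scan; Z[7]=4 grow→box=[7,11)
i=8: min(r-i=3, Z[1]=0)=0; Z[8]=0
i=9: min(r-i=2, Z[2]=0)=0; Z[9]=0
i=10: min(r-i=1, Z[3]=1)=1; Z[10]=1
i=11: fresh scan; Z[11]=0
i=12: fresh scan; Z[12]=4 grow→box=[12,16)
i=13: min(r-i=3, Z[1]=0)=0; Z[13]=0
i=14: min(r-i=2, Z[2]=0)=0; Z[14]=0
i=15: min(r-i=1, Z[3]=1)=1; Z[15]=1
i=16: fresh scan; Z[16]=0
i=17: fresh scan; Z[17]=0
i=18: fresh scan; Z[18]=5 grow→box=[18,23)
i=19: min(r-i=4, Z[1]=0)=0; Z[19]=0
i=20: min(r-i=3, Z[2]=0)=0; Z[20]=0
i=21: min(r-i=2, Z[3]=1)=1; Z[21]=1
i=22: min(r-i=1, Z[4]=0)=0; Z[22]=0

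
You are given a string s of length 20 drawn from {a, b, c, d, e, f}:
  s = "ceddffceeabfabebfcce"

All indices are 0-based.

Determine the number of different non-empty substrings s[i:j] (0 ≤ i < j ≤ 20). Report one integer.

191

rank→(start, suffix):
  0 → (12, 'abebfcce')
  1 → (9, 'abfabebfcce')
  2 → (13, 'bebfcce')
  3 → (10, 'bfabebfcce')
  4 → (15, 'bfcce')
  5 → (17, 'cce')
  6 → (18, 'ce')
  7 → (0, 'ceddffceeabfabebfcce')
  8 → (6, 'ceeabfabebfcce')
  9 → (2, 'ddffceeabfabebfcce')
  10 → (3, 'dffceeabfabebfcce')
  11 → (19, 'e')
  12 → (8, 'eabfabebfcce')
  13 → (14, 'ebfcce')
  14 → (1, 'eddffceeabfabebfcce')
  15 → (7, 'eeabfabebfcce')
  16 → (11, 'fabebfcce')
  17 → (16, 'fcce')
  18 → (5, 'fceeabfabebfcce')
  19 → (4, 'ffceeabfabebfcce')

SA = [12, 9, 13, 10, 15, 17, 18, 0, 6, 2, 3, 19, 8, 14, 1, 7, 11, 16, 5, 4]
i: (SA[i-1],SA[i]) lcp shared
  1: (12,9) 2 'ab'
  2: (9,13) 0 ''
  3: (13,10) 1 'b'
  4: (10,15) 2 'bf'
  5: (15,17) 0 ''
  6: (17,18) 1 'c'
  7: (18,0) 2 'ce'
  8: (0,6) 2 'ce'
  9: (6,2) 0 ''
  10: (2,3) 1 'd'
  11: (3,19) 0 ''
  12: (19,8) 1 'e'
  13: (8,14) 1 'e'
  14: (14,1) 1 'e'
  15: (1,7) 1 'e'
  16: (7,11) 0 ''
  17: (11,16) 1 'f'
  18: (16,5) 2 'fc'
  19: (5,4) 1 'f'

n(n+1)/2 = 20·21/2 = 210
Σ LCP = 0 + 2 + 0 + 1 + 2 + 0 + 1 + 2 + 2 + 0 + 1 + 0 + 1 + 1 + 1 + 1 + 0 + 1 + 2 + 1 = 19
distinct = 210 − 19 = 191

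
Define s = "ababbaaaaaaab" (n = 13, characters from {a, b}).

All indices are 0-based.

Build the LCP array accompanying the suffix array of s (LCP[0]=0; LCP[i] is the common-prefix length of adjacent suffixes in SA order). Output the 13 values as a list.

rank | idx | suffix
   0 |   5 | aaaaaaab
   1 |   6 | aaaaaab
   2 |   7 | aaaaab
   3 |   8 | aaaab
   4 |   9 | aaab
   5 |  10 | aab
   6 |  11 | ab
   7 |   0 | ababbaaaaaaab
   8 |   2 | abbaaaaaaab
   9 |  12 | b
  10 |   4 | baaaaaaab
  11 |   1 | babbaaaaaaab
  12 |   3 | bbaaaaaaab

SA = [5, 6, 7, 8, 9, 10, 11, 0, 2, 12, 4, 1, 3]
[i] adj suffixes → lcp
  [1] 5/6 → 6 ('aaaaaa')
  [2] 6/7 → 5 ('aaaaa')
  [3] 7/8 → 4 ('aaaa')
  [4] 8/9 → 3 ('aaa')
  [5] 9/10 → 2 ('aa')
  [6] 10/11 → 1 ('a')
  [7] 11/0 → 2 ('ab')
  [8] 0/2 → 2 ('ab')
  [9] 2/12 → 0 ('')
  [10] 12/4 → 1 ('b')
  [11] 4/1 → 2 ('ba')
  [12] 1/3 → 1 ('b')

[0, 6, 5, 4, 3, 2, 1, 2, 2, 0, 1, 2, 1]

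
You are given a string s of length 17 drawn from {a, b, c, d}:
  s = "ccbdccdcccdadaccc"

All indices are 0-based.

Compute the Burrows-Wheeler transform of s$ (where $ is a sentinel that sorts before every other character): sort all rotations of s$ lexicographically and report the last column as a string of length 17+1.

rank  rotation            last
    0  $ccbdccdcccdadaccc  c
    1  accc$ccbdccdcccdad  d
    2  adaccc$ccbdccdcccd  d
    3  bdccdcccdadaccc$cc  c
    4  c$ccbdccdcccdadacc  c
    5  cbdccdcccdadaccc$c  c
    6  cc$ccbdccdcccdadac  c
    7  ccbdccdcccdadaccc$  $
    8  ccc$ccbdccdcccdada  a
    9  cccdadaccc$ccbdccd  d
   10  ccdadaccc$ccbdccdc  c
   11  ccdcccdadaccc$ccbd  d
   12  cdadaccc$ccbdccdcc  c
   13  cdcccdadaccc$ccbdc  c
   14  daccc$ccbdccdcccda  a
   15  dadaccc$ccbdccdccc  c
   16  dcccdadaccc$ccbdcc  c
   17  dccdcccdadaccc$ccb  b

cddcccc$adcdccaccb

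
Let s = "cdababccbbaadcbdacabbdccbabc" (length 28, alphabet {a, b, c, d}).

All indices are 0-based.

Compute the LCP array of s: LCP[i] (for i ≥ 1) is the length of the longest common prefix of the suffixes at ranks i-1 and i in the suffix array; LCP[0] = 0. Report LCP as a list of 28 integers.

sorted suffixes:
  #0 SA[0]=10  'aadcbdacabbdccbabc'
  #1 SA[1]=2  'ababccbbaadcbdacabbdccbabc'
  #2 SA[2]=18  'abbdccbabc'
  #3 SA[3]=25  'abc'
  #4 SA[4]=4  'abccbbaadcbdacabbdccbabc'
  #5 SA[5]=16  'acabbdccbabc'
  #6 SA[6]=11  'adcbdacabbdccbabc'
  #7 SA[7]=9  'baadcbdacabbdccbabc'
  #8 SA[8]=24  'babc'
  #9 SA[9]=3  'babccbbaadcbdacabbdccbabc'
  #10 SA[10]=8  'bbaadcbdacabbdccbabc'
  #11 SA[11]=19  'bbdccbabc'
  #12 SA[12]=26  'bc'
  #13 SA[13]=5  'bccbbaadcbdacabbdccbabc'
  #14 SA[14]=14  'bdacabbdccbabc'
  #15 SA[15]=20  'bdccbabc'
  #16 SA[16]=27  'c'
  #17 SA[17]=17  'cabbdccbabc'
  #18 SA[18]=23  'cbabc'
  #19 SA[19]=7  'cbbaadcbdacabbdccbabc'
  #20 SA[20]=13  'cbdacabbdccbabc'
  #21 SA[21]=22  'ccbabc'
  #22 SA[22]=6  'ccbbaadcbdacabbdccbabc'
  #23 SA[23]=0  'cdababccbbaadcbdacabbdccbabc'
  #24 SA[24]=1  'dababccbbaadcbdacabbdccbabc'
  #25 SA[25]=15  'dacabbdccbabc'
  #26 SA[26]=12  'dcbdacabbdccbabc'
  #27 SA[27]=21  'dccbabc'

SA = [10, 2, 18, 25, 4, 16, 11, 9, 24, 3, 8, 19, 26, 5, 14, 20, 27, 17, 23, 7, 13, 22, 6, 0, 1, 15, 12, 21]
i: (SA[i-1],SA[i]) lcp shared
  1: (10,2) 1 'a'
  2: (2,18) 2 'ab'
  3: (18,25) 2 'ab'
  4: (25,4) 3 'abc'
  5: (4,16) 1 'a'
  6: (16,11) 1 'a'
  7: (11,9) 0 ''
  8: (9,24) 2 'ba'
  9: (24,3) 4 'babc'
  10: (3,8) 1 'b'
  11: (8,19) 2 'bb'
  12: (19,26) 1 'b'
  13: (26,5) 2 'bc'
  14: (5,14) 1 'b'
  15: (14,20) 2 'bd'
  16: (20,27) 0 ''
  17: (27,17) 1 'c'
  18: (17,23) 1 'c'
  19: (23,7) 2 'cb'
  20: (7,13) 2 'cb'
  21: (13,22) 1 'c'
  22: (22,6) 3 'ccb'
  23: (6,0) 1 'c'
  24: (0,1) 0 ''
  25: (1,15) 2 'da'
  26: (15,12) 1 'd'
  27: (12,21) 2 'dc'

[0, 1, 2, 2, 3, 1, 1, 0, 2, 4, 1, 2, 1, 2, 1, 2, 0, 1, 1, 2, 2, 1, 3, 1, 0, 2, 1, 2]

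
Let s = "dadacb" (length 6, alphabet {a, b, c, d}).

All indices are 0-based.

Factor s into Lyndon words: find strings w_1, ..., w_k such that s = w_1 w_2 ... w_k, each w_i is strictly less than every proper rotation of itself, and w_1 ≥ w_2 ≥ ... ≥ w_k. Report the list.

["d", "ad", "acb"]

emit factor 1: 'd' (i=0, period=1)
emit factor 2: 'ad' (i=1, period=2)
emit factor 3: 'acb' (i=3, period=3)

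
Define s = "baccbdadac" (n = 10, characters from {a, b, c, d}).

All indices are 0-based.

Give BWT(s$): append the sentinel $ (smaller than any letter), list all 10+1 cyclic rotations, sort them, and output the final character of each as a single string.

rank  rotation     last
    0  $baccbdadac  c
    1  ac$baccbdad  d
    2  accbdadac$b  b
    3  adac$baccbd  d
    4  baccbdadac$  $
    5  bdadac$bacc  c
    6  c$baccbdada  a
    7  cbdadac$bac  c
    8  ccbdadac$ba  a
    9  dac$baccbda  a
   10  dadac$baccb  b

cdbd$cacaab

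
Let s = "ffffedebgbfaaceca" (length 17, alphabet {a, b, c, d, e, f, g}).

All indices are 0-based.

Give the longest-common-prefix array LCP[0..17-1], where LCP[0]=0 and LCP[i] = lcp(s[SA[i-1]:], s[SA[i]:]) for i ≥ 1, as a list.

rank→(start, suffix):
  0 → (16, 'a')
  1 → (11, 'aaceca')
  2 → (12, 'aceca')
  3 → (9, 'bfaaceca')
  4 → (7, 'bgbfaaceca')
  5 → (15, 'ca')
  6 → (13, 'ceca')
  7 → (5, 'debgbfaaceca')
  8 → (6, 'ebgbfaaceca')
  9 → (14, 'eca')
  10 → (4, 'edebgbfaaceca')
  11 → (10, 'faaceca')
  12 → (3, 'fedebgbfaaceca')
  13 → (2, 'ffedebgbfaaceca')
  14 → (1, 'fffedebgbfaaceca')
  15 → (0, 'ffffedebgbfaaceca')
  16 → (8, 'gbfaaceca')

SA = [16, 11, 12, 9, 7, 15, 13, 5, 6, 14, 4, 10, 3, 2, 1, 0, 8]
rank  pair      lcp
   1  s[16:],s[11:]  1  'a'
   2  s[11:],s[12:]  1  'a'
   3  s[12:],s[9:]  0  ''
   4  s[9:],s[7:]  1  'b'
   5  s[7:],s[15:]  0  ''
   6  s[15:],s[13:]  1  'c'
   7  s[13:],s[5:]  0  ''
   8  s[5:],s[6:]  0  ''
   9  s[6:],s[14:]  1  'e'
  10  s[14:],s[4:]  1  'e'
  11  s[4:],s[10:]  0  ''
  12  s[10:],s[3:]  1  'f'
  13  s[3:],s[2:]  1  'f'
  14  s[2:],s[1:]  2  'ff'
  15  s[1:],s[0:]  3  'fff'
  16  s[0:],s[8:]  0  ''

[0, 1, 1, 0, 1, 0, 1, 0, 0, 1, 1, 0, 1, 1, 2, 3, 0]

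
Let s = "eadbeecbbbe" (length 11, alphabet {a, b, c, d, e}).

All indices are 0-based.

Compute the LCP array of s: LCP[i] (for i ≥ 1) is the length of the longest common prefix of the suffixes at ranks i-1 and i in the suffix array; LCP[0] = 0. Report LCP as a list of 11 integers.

sorted suffixes:
  #0 SA[0]=1  'adbeecbbbe'
  #1 SA[1]=7  'bbbe'
  #2 SA[2]=8  'bbe'
  #3 SA[3]=9  'be'
  #4 SA[4]=3  'beecbbbe'
  #5 SA[5]=6  'cbbbe'
  #6 SA[6]=2  'dbeecbbbe'
  #7 SA[7]=10  'e'
  #8 SA[8]=0  'eadbeecbbbe'
  #9 SA[9]=5  'ecbbbe'
  #10 SA[10]=4  'eecbbbe'

SA = [1, 7, 8, 9, 3, 6, 2, 10, 0, 5, 4]
rank  pair      lcp
   1  s[1:],s[7:]  0  ''
   2  s[7:],s[8:]  2  'bb'
   3  s[8:],s[9:]  1  'b'
   4  s[9:],s[3:]  2  'be'
   5  s[3:],s[6:]  0  ''
   6  s[6:],s[2:]  0  ''
   7  s[2:],s[10:]  0  ''
   8  s[10:],s[0:]  1  'e'
   9  s[0:],s[5:]  1  'e'
  10  s[5:],s[4:]  1  'e'

[0, 0, 2, 1, 2, 0, 0, 0, 1, 1, 1]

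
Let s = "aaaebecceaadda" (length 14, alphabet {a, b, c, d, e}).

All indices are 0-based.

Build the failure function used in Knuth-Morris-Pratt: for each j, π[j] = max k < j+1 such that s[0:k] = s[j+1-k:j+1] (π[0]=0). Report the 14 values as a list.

π[0] = 0
j=1 s[j]='a': π[1]=1 (border 'a')
j=2 s[j]='a': π[2]=2 (border 'aa')
j=3 s[j]='e': k: 2→1→0; π[3]=0 (border '')
j=4 s[j]='b': π[4]=0 (border '')
j=5 s[j]='e': π[5]=0 (border '')
j=6 s[j]='c': π[6]=0 (border '')
j=7 s[j]='c': π[7]=0 (border '')
j=8 s[j]='e': π[8]=0 (border '')
j=9 s[j]='a': π[9]=1 (border 'a')
j=10 s[j]='a': π[10]=2 (border 'aa')
j=11 s[j]='d': k: 2→1→0; π[11]=0 (border '')
j=12 s[j]='d': π[12]=0 (border '')
j=13 s[j]='a': π[13]=1 (border 'a')

[0, 1, 2, 0, 0, 0, 0, 0, 0, 1, 2, 0, 0, 1]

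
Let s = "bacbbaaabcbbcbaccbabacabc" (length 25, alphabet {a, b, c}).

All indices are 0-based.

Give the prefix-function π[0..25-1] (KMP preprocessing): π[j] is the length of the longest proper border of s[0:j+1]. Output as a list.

π[0] = 0
j=1 s[j]='a': π[1]=0 (border '')
j=2 s[j]='c': π[2]=0 (border '')
j=3 s[j]='b': π[3]=1 (border 'b')
j=4 s[j]='b': k: 1→0; π[4]=1 (border 'b')
j=5 s[j]='a': π[5]=2 (border 'ba')
j=6 s[j]='a': k: 2→0; π[6]=0 (border '')
j=7 s[j]='a': π[7]=0 (border '')
j=8 s[j]='b': π[8]=1 (border 'b')
j=9 s[j]='c': k: 1→0; π[9]=0 (border '')
j=10 s[j]='b': π[10]=1 (border 'b')
j=11 s[j]='b': k: 1→0; π[11]=1 (border 'b')
j=12 s[j]='c': k: 1→0; π[12]=0 (border '')
j=13 s[j]='b': π[13]=1 (border 'b')
j=14 s[j]='a': π[14]=2 (border 'ba')
j=15 s[j]='c': π[15]=3 (border 'bac')
j=16 s[j]='c': k: 3→0; π[16]=0 (border '')
j=17 s[j]='b': π[17]=1 (border 'b')
j=18 s[j]='a': π[18]=2 (border 'ba')
j=19 s[j]='b': k: 2→0; π[19]=1 (border 'b')
j=20 s[j]='a': π[20]=2 (border 'ba')
j=21 s[j]='c': π[21]=3 (border 'bac')
j=22 s[j]='a': k: 3→0; π[22]=0 (border '')
j=23 s[j]='b': π[23]=1 (border 'b')
j=24 s[j]='c': k: 1→0; π[24]=0 (border '')

[0, 0, 0, 1, 1, 2, 0, 0, 1, 0, 1, 1, 0, 1, 2, 3, 0, 1, 2, 1, 2, 3, 0, 1, 0]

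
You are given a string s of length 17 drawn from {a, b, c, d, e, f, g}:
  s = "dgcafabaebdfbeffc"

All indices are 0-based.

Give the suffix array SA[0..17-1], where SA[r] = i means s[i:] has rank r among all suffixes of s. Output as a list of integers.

[5, 7, 3, 6, 9, 12, 16, 2, 10, 0, 8, 13, 4, 11, 15, 14, 1]

sorted suffixes:
  #0 SA[0]=5  'abaebdfbeffc'
  #1 SA[1]=7  'aebdfbeffc'
  #2 SA[2]=3  'afabaebdfbeffc'
  #3 SA[3]=6  'baebdfbeffc'
  #4 SA[4]=9  'bdfbeffc'
  #5 SA[5]=12  'beffc'
  #6 SA[6]=16  'c'
  #7 SA[7]=2  'cafabaebdfbeffc'
  #8 SA[8]=10  'dfbeffc'
  #9 SA[9]=0  'dgcafabaebdfbeffc'
  #10 SA[10]=8  'ebdfbeffc'
  #11 SA[11]=13  'effc'
  #12 SA[12]=4  'fabaebdfbeffc'
  #13 SA[13]=11  'fbeffc'
  #14 SA[14]=15  'fc'
  #15 SA[15]=14  'ffc'
  #16 SA[16]=1  'gcafabaebdfbeffc'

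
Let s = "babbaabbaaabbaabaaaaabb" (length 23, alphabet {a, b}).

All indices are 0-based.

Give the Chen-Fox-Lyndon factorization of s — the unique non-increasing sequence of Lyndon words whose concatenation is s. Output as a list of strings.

emit factor 1: 'b' (i=0, period=1)
emit factor 2: 'abb' (i=1, period=3)
emit factor 3: 'aabb' (i=4, period=4)
emit factor 4: 'aaabbaab' (i=8, period=8)
emit factor 5: 'aaaaabb' (i=16, period=7)

["b", "abb", "aabb", "aaabbaab", "aaaaabb"]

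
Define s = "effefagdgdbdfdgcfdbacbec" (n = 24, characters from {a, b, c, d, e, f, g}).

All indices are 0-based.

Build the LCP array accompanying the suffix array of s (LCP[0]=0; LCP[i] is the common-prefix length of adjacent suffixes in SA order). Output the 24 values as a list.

[0, 1, 0, 1, 1, 0, 1, 1, 0, 2, 1, 1, 2, 0, 1, 2, 0, 1, 2, 1, 1, 0, 1, 2]

rank→(start, suffix):
  0 → (19, 'acbec')
  1 → (5, 'agdgdbdfdgcfdbacbec')
  2 → (18, 'bacbec')
  3 → (10, 'bdfdgcfdbacbec')
  4 → (21, 'bec')
  5 → (23, 'c')
  6 → (20, 'cbec')
  7 → (15, 'cfdbacbec')
  8 → (17, 'dbacbec')
  9 → (9, 'dbdfdgcfdbacbec')
  10 → (11, 'dfdgcfdbacbec')
  11 → (13, 'dgcfdbacbec')
  12 → (7, 'dgdbdfdgcfdbacbec')
  13 → (22, 'ec')
  14 → (3, 'efagdgdbdfdgcfdbacbec')
  15 → (0, 'effefagdgdbdfdgcfdbacbec')
  16 → (4, 'fagdgdbdfdgcfdbacbec')
  17 → (16, 'fdbacbec')
  18 → (12, 'fdgcfdbacbec')
  19 → (2, 'fefagdgdbdfdgcfdbacbec')
  20 → (1, 'ffefagdgdbdfdgcfdbacbec')
  21 → (14, 'gcfdbacbec')
  22 → (8, 'gdbdfdgcfdbacbec')
  23 → (6, 'gdgdbdfdgcfdbacbec')

SA = [19, 5, 18, 10, 21, 23, 20, 15, 17, 9, 11, 13, 7, 22, 3, 0, 4, 16, 12, 2, 1, 14, 8, 6]
rank  pair      lcp
   1  s[19:],s[5:]  1  'a'
   2  s[5:],s[18:]  0  ''
   3  s[18:],s[10:]  1  'b'
   4  s[10:],s[21:]  1  'b'
   5  s[21:],s[23:]  0  ''
   6  s[23:],s[20:]  1  'c'
   7  s[20:],s[15:]  1  'c'
   8  s[15:],s[17:]  0  ''
   9  s[17:],s[9:]  2  'db'
  10  s[9:],s[11:]  1  'd'
  11  s[11:],s[13:]  1  'd'
  12  s[13:],s[7:]  2  'dg'
  13  s[7:],s[22:]  0  ''
  14  s[22:],s[3:]  1  'e'
  15  s[3:],s[0:]  2  'ef'
  16  s[0:],s[4:]  0  ''
  17  s[4:],s[16:]  1  'f'
  18  s[16:],s[12:]  2  'fd'
  19  s[12:],s[2:]  1  'f'
  20  s[2:],s[1:]  1  'f'
  21  s[1:],s[14:]  0  ''
  22  s[14:],s[8:]  1  'g'
  23  s[8:],s[6:]  2  'gd'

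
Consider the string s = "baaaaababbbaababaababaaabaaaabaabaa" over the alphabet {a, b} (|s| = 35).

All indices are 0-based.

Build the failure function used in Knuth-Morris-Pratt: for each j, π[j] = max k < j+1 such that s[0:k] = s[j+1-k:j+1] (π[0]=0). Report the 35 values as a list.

π[0] = 0
j=1 s[j]='a': π[1]=0 (border '')
j=2 s[j]='a': π[2]=0 (border '')
j=3 s[j]='a': π[3]=0 (border '')
j=4 s[j]='a': π[4]=0 (border '')
j=5 s[j]='a': π[5]=0 (border '')
j=6 s[j]='b': π[6]=1 (border 'b')
j=7 s[j]='a': π[7]=2 (border 'ba')
j=8 s[j]='b': k: 2→0; π[8]=1 (border 'b')
j=9 s[j]='b': k: 1→0; π[9]=1 (border 'b')
j=10 s[j]='b': k: 1→0; π[10]=1 (border 'b')
j=11 s[j]='a': π[11]=2 (border 'ba')
j=12 s[j]='a': π[12]=3 (border 'baa')
j=13 s[j]='b': k: 3→0; π[13]=1 (border 'b')
j=14 s[j]='a': π[14]=2 (border 'ba')
j=15 s[j]='b': k: 2→0; π[15]=1 (border 'b')
j=16 s[j]='a': π[16]=2 (border 'ba')
j=17 s[j]='a': π[17]=3 (border 'baa')
j=18 s[j]='b': k: 3→0; π[18]=1 (border 'b')
j=19 s[j]='a': π[19]=2 (border 'ba')
j=20 s[j]='b': k: 2→0; π[20]=1 (border 'b')
j=21 s[j]='a': π[21]=2 (border 'ba')
j=22 s[j]='a': π[22]=3 (border 'baa')
j=23 s[j]='a': π[23]=4 (border 'baaa')
j=24 s[j]='b': k: 4→0; π[24]=1 (border 'b')
j=25 s[j]='a': π[25]=2 (border 'ba')
j=26 s[j]='a': π[26]=3 (border 'baa')
j=27 s[j]='a': π[27]=4 (border 'baaa')
j=28 s[j]='a': π[28]=5 (border 'baaaa')
j=29 s[j]='b': k: 5→0; π[29]=1 (border 'b')
j=30 s[j]='a': π[30]=2 (border 'ba')
j=31 s[j]='a': π[31]=3 (border 'baa')
j=32 s[j]='b': k: 3→0; π[32]=1 (border 'b')
j=33 s[j]='a': π[33]=2 (border 'ba')
j=34 s[j]='a': π[34]=3 (border 'baa')

[0, 0, 0, 0, 0, 0, 1, 2, 1, 1, 1, 2, 3, 1, 2, 1, 2, 3, 1, 2, 1, 2, 3, 4, 1, 2, 3, 4, 5, 1, 2, 3, 1, 2, 3]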